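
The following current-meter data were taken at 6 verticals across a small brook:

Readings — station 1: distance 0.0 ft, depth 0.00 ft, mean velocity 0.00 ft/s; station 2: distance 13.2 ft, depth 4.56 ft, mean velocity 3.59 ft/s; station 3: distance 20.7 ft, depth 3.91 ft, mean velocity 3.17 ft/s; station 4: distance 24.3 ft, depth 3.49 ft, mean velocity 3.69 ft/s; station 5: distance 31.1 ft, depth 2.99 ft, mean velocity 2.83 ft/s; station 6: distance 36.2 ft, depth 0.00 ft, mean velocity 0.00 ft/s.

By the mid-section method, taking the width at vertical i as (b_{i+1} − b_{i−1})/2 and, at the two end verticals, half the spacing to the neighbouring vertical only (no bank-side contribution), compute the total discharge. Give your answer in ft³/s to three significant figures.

w_2 = (20.7 − 0.0)/2 = 10.35 ft; q_2 = 3.59 × 4.56 × 10.35 = 169.4 ft³/s
w_3 = (24.3 − 13.2)/2 = 5.55 ft; q_3 = 3.17 × 3.91 × 5.55 = 68.79 ft³/s
w_4 = (31.1 − 20.7)/2 = 5.2 ft; q_4 = 3.69 × 3.49 × 5.2 = 66.97 ft³/s
w_5 = (36.2 − 24.3)/2 = 5.95 ft; q_5 = 2.83 × 2.99 × 5.95 = 50.35 ft³/s
Stations 1, 6 contribute zero (depth or velocity is 0).
Q = Σ qᵢ = 355.5 ft³/s

356 ft³/s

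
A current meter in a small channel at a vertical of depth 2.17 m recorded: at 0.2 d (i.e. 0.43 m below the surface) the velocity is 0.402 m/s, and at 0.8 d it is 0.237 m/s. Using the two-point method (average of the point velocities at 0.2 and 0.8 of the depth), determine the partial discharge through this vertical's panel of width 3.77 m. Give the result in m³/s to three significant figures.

2.61 m³/s

v̄ = (0.402 + 0.237) / 2 = 0.3195 m/s
q = v̄ × d × w = 0.3195 × 2.17 × 3.77 = 2.614 m³/s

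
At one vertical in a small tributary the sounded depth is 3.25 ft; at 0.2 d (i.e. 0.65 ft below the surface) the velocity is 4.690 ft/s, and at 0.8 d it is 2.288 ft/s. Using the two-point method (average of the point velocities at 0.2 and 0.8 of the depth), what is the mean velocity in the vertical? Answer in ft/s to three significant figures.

v̄ = (4.690 + 2.288) / 2 = 3.489 ft/s

3.49 ft/s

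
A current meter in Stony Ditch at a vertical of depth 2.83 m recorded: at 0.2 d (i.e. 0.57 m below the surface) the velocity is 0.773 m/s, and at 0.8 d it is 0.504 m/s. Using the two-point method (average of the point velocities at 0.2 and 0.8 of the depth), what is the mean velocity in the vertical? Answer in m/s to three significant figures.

0.639 m/s

v̄ = (0.773 + 0.504) / 2 = 0.6385 m/s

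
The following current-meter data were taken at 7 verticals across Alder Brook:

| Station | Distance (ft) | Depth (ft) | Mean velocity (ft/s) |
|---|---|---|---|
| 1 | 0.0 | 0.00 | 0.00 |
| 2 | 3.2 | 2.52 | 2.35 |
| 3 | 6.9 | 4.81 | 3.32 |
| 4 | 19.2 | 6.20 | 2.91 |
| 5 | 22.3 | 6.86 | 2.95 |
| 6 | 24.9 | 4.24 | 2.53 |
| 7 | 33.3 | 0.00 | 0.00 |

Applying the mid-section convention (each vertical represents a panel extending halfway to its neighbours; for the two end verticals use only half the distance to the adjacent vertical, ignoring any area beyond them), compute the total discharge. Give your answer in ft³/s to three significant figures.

w_2 = (6.9 − 0.0)/2 = 3.45 ft; q_2 = 2.35 × 2.52 × 3.45 = 20.43 ft³/s
w_3 = (19.2 − 3.2)/2 = 8 ft; q_3 = 3.32 × 4.81 × 8 = 127.8 ft³/s
w_4 = (22.3 − 6.9)/2 = 7.7 ft; q_4 = 2.91 × 6.20 × 7.7 = 138.9 ft³/s
w_5 = (24.9 − 19.2)/2 = 2.85 ft; q_5 = 2.95 × 6.86 × 2.85 = 57.68 ft³/s
w_6 = (33.3 − 22.3)/2 = 5.5 ft; q_6 = 2.53 × 4.24 × 5.5 = 59.00 ft³/s
Stations 1, 7 contribute zero (depth or velocity is 0).
Q = Σ qᵢ = 403.8 ft³/s

404 ft³/s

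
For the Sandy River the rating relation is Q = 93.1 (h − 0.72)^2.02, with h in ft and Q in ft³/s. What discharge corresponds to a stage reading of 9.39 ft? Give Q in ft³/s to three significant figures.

7310 ft³/s

Q = 93.1 × (9.39 − 0.72)^2.02 = 93.1 × 8.67^2.02 = 7307 ft³/s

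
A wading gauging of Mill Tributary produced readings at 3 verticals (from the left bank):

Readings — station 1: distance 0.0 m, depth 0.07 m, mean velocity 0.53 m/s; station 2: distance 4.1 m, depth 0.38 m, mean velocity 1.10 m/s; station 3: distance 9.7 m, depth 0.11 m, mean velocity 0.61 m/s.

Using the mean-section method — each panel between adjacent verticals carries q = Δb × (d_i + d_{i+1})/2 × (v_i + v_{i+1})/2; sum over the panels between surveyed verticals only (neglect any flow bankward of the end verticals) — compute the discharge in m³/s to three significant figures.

Panel 1-2: Δb = 4.1 m, d̄ = (0.07+0.38)/2 = 0.225, v̄ = (0.53+1.10)/2 = 0.815 → q = 4.1×0.225×0.815 = 0.7518 m³/s
Panel 2-3: Δb = 5.6 m, d̄ = (0.38+0.11)/2 = 0.245, v̄ = (1.10+0.61)/2 = 0.855 → q = 5.6×0.245×0.855 = 1.173 m³/s
Q = Σ q = 1.925 m³/s

1.92 m³/s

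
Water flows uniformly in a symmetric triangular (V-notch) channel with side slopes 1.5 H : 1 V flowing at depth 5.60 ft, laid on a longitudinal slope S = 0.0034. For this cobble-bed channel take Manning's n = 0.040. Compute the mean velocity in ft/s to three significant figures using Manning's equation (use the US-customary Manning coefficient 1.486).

3.81 ft/s

A = z·y² = 1.5×5.60² = 47.04 ft²
P = 2y√(1+z²) = 2×5.60×√(1+1.5²) = 20.19 ft
R = A/P = 47.04/20.19 = 2.330 ft
Q = (1.486/n)·A·R^(2/3)·S^(1/2) = (1.486/0.040) × 47.04 × 2.330^(2/3) × 0.0034^(1/2) = 179.1 ft³/s
V = Q/A = 179.1/47.04 = 3.807 ft/s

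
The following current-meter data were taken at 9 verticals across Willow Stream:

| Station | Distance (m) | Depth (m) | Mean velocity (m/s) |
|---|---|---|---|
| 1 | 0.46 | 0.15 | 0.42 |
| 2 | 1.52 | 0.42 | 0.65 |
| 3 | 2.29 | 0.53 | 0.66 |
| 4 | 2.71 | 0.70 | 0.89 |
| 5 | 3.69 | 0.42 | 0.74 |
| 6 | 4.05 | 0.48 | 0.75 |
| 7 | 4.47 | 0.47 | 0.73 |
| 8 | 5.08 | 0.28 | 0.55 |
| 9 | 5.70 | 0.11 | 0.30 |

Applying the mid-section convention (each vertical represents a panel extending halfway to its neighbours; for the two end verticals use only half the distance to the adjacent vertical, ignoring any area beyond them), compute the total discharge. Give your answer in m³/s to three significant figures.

1.56 m³/s

w_1 = (1.52 − 0.46)/2 = 0.53 m; q_1 = 0.42 × 0.15 × 0.53 = 0.03339 m³/s
w_2 = (2.29 − 0.46)/2 = 0.915 m; q_2 = 0.65 × 0.42 × 0.915 = 0.2498 m³/s
w_3 = (2.71 − 1.52)/2 = 0.595 m; q_3 = 0.66 × 0.53 × 0.595 = 0.2081 m³/s
w_4 = (3.69 − 2.29)/2 = 0.7 m; q_4 = 0.89 × 0.70 × 0.7 = 0.4361 m³/s
w_5 = (4.05 − 2.71)/2 = 0.67 m; q_5 = 0.74 × 0.42 × 0.67 = 0.2082 m³/s
w_6 = (4.47 − 3.69)/2 = 0.39 m; q_6 = 0.75 × 0.48 × 0.39 = 0.1404 m³/s
w_7 = (5.08 − 4.05)/2 = 0.515 m; q_7 = 0.73 × 0.47 × 0.515 = 0.1767 m³/s
w_8 = (5.70 − 4.47)/2 = 0.615 m; q_8 = 0.55 × 0.28 × 0.615 = 0.09471 m³/s
w_9 = (5.70 − 5.08)/2 = 0.31 m; q_9 = 0.30 × 0.11 × 0.31 = 0.01023 m³/s
Q = Σ qᵢ = 1.558 m³/s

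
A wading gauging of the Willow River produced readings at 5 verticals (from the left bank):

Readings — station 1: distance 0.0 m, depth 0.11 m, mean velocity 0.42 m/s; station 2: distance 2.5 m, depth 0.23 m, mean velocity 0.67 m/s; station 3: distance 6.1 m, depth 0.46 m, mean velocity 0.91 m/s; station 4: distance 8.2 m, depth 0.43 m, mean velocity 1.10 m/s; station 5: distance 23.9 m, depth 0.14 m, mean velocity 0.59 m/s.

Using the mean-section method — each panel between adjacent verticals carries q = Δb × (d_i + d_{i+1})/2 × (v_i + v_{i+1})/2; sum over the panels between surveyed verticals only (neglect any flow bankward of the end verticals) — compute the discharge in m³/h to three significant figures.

Panel 1-2: Δb = 2.5 m, d̄ = (0.11+0.23)/2 = 0.17, v̄ = (0.42+0.67)/2 = 0.545 → q = 2.5×0.17×0.545 = 0.2316 m³/s
Panel 2-3: Δb = 3.6 m, d̄ = (0.23+0.46)/2 = 0.345, v̄ = (0.67+0.91)/2 = 0.79 → q = 3.6×0.345×0.79 = 0.9812 m³/s
Panel 3-4: Δb = 2.1 m, d̄ = (0.46+0.43)/2 = 0.445, v̄ = (0.91+1.10)/2 = 1.005 → q = 2.1×0.445×1.005 = 0.9392 m³/s
Panel 4-5: Δb = 15.7 m, d̄ = (0.43+0.14)/2 = 0.285, v̄ = (1.10+0.59)/2 = 0.845 → q = 15.7×0.285×0.845 = 3.781 m³/s
Q = Σ q = 5.933 m³/s
= 5.933 × 3600 = 21360 m³/h

21400 m³/h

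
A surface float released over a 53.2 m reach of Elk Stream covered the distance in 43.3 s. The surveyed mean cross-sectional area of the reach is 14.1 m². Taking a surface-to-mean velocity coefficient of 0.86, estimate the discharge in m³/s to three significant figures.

v_surface = L / t̄ = 53.2 / 43.3 = 1.229 m/s
v_mean = 0.86 × 1.229 = 1.057 m/s
Q = A × v_mean = 14.1 × 1.057 = 14.90 m³/s

14.9 m³/s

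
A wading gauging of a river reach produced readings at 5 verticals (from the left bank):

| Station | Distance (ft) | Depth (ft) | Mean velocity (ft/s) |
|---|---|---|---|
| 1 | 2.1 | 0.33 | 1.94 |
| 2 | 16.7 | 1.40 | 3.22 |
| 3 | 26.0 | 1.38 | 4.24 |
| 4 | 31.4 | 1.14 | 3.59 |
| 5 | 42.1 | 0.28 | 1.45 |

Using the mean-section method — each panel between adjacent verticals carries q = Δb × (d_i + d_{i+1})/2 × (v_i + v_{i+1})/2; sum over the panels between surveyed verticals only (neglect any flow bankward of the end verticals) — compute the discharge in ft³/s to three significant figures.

127 ft³/s

Panel 1-2: Δb = 14.6 ft, d̄ = (0.33+1.40)/2 = 0.865, v̄ = (1.94+3.22)/2 = 2.58 → q = 14.6×0.865×2.58 = 32.58 ft³/s
Panel 2-3: Δb = 9.3 ft, d̄ = (1.40+1.38)/2 = 1.39, v̄ = (3.22+4.24)/2 = 3.73 → q = 9.3×1.39×3.73 = 48.22 ft³/s
Panel 3-4: Δb = 5.4 ft, d̄ = (1.38+1.14)/2 = 1.26, v̄ = (4.24+3.59)/2 = 3.915 → q = 5.4×1.26×3.915 = 26.64 ft³/s
Panel 4-5: Δb = 10.7 ft, d̄ = (1.14+0.28)/2 = 0.71, v̄ = (3.59+1.45)/2 = 2.52 → q = 10.7×0.71×2.52 = 19.14 ft³/s
Q = Σ q = 126.6 ft³/s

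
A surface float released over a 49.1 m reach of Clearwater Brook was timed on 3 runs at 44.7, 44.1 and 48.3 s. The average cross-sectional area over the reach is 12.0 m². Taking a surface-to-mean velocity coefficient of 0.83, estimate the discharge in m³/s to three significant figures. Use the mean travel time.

t̄ = (44.7 + 44.1 + 48.3) / 3 = 45.7 s
v_surface = L / t̄ = 49.1 / 45.7 = 1.074 m/s
v_mean = 0.83 × 1.074 = 0.8918 m/s
Q = A × v_mean = 12.0 × 0.8918 = 10.70 m³/s

10.7 m³/s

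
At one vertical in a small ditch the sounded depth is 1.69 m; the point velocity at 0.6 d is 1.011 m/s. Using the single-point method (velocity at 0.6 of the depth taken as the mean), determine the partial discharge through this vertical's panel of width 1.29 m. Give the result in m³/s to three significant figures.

v̄ = v₀.₆ = 1.011 m/s
q = v̄ × d × w = 1.011 × 1.69 × 1.29 = 2.204 m³/s

2.20 m³/s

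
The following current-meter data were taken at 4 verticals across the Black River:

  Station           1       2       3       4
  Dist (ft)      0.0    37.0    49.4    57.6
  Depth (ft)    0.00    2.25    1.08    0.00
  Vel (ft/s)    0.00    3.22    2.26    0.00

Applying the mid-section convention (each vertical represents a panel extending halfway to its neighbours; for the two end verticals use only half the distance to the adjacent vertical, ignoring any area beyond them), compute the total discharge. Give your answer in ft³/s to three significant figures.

w_2 = (49.4 − 0.0)/2 = 24.7 ft; q_2 = 3.22 × 2.25 × 24.7 = 179.0 ft³/s
w_3 = (57.6 − 37.0)/2 = 10.3 ft; q_3 = 2.26 × 1.08 × 10.3 = 25.14 ft³/s
Stations 1, 4 contribute zero (depth or velocity is 0).
Q = Σ qᵢ = 204.1 ft³/s

204 ft³/s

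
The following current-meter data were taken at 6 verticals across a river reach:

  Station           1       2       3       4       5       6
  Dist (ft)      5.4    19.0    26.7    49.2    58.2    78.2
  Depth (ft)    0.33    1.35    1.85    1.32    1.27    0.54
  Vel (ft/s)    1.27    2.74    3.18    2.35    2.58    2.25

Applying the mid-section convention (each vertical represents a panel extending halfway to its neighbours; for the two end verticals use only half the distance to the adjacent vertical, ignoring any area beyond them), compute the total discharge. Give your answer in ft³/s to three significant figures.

240 ft³/s

w_1 = (19.0 − 5.4)/2 = 6.8 ft; q_1 = 1.27 × 0.33 × 6.8 = 2.850 ft³/s
w_2 = (26.7 − 5.4)/2 = 10.65 ft; q_2 = 2.74 × 1.35 × 10.65 = 39.39 ft³/s
w_3 = (49.2 − 19.0)/2 = 15.1 ft; q_3 = 3.18 × 1.85 × 15.1 = 88.83 ft³/s
w_4 = (58.2 − 26.7)/2 = 15.75 ft; q_4 = 2.35 × 1.32 × 15.75 = 48.86 ft³/s
w_5 = (78.2 − 49.2)/2 = 14.5 ft; q_5 = 2.58 × 1.27 × 14.5 = 47.51 ft³/s
w_6 = (78.2 − 58.2)/2 = 10 ft; q_6 = 2.25 × 0.54 × 10 = 12.15 ft³/s
Q = Σ qᵢ = 239.6 ft³/s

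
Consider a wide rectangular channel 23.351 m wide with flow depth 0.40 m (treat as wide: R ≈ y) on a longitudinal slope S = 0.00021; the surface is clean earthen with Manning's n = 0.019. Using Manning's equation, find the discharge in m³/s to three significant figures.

3.87 m³/s

A = b·y = 23.351 × 0.40 = 9.340 m²
Wide channel: R ≈ y = 0.40 m
Q = (1/n)·A·R^(2/3)·S^(1/2) = (1/0.019) × 9.340 × 0.4000^(2/3) × 0.00021^(1/2) = 3.867 m³/s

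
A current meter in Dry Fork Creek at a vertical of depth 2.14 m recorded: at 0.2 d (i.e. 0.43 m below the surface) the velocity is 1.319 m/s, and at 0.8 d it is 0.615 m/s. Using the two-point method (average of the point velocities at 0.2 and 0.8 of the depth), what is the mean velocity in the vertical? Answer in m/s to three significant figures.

0.967 m/s

v̄ = (1.319 + 0.615) / 2 = 0.9670 m/s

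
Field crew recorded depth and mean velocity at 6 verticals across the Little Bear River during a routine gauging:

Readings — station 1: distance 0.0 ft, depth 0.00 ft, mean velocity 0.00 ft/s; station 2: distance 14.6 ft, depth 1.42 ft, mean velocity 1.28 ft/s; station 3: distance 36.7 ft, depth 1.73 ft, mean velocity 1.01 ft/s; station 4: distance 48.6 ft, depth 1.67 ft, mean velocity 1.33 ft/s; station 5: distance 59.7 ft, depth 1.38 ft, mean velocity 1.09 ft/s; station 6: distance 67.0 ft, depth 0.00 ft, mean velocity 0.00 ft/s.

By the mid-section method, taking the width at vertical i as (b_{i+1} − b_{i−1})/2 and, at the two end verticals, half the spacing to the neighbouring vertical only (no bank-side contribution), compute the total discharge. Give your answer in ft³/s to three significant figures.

102 ft³/s

w_2 = (36.7 − 0.0)/2 = 18.35 ft; q_2 = 1.28 × 1.42 × 18.35 = 33.35 ft³/s
w_3 = (48.6 − 14.6)/2 = 17 ft; q_3 = 1.01 × 1.73 × 17 = 29.70 ft³/s
w_4 = (59.7 − 36.7)/2 = 11.5 ft; q_4 = 1.33 × 1.67 × 11.5 = 25.54 ft³/s
w_5 = (67.0 − 48.6)/2 = 9.2 ft; q_5 = 1.09 × 1.38 × 9.2 = 13.84 ft³/s
Stations 1, 6 contribute zero (depth or velocity is 0).
Q = Σ qᵢ = 102.4 ft³/s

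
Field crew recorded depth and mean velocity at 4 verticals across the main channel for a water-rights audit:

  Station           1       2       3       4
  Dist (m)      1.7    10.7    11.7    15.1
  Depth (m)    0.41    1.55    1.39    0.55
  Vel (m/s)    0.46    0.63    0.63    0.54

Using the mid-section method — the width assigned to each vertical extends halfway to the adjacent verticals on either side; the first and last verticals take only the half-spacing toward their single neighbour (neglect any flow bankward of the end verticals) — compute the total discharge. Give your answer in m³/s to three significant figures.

8.16 m³/s

w_1 = (10.7 − 1.7)/2 = 4.5 m; q_1 = 0.46 × 0.41 × 4.5 = 0.8487 m³/s
w_2 = (11.7 − 1.7)/2 = 5 m; q_2 = 0.63 × 1.55 × 5 = 4.883 m³/s
w_3 = (15.1 − 10.7)/2 = 2.2 m; q_3 = 0.63 × 1.39 × 2.2 = 1.927 m³/s
w_4 = (15.1 − 11.7)/2 = 1.7 m; q_4 = 0.54 × 0.55 × 1.7 = 0.5049 m³/s
Q = Σ qᵢ = 8.163 m³/s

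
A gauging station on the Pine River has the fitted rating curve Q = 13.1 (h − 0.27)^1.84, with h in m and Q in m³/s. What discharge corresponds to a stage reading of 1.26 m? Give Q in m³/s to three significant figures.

12.9 m³/s

Q = 13.1 × (1.26 − 0.27)^1.84 = 13.1 × 0.99^1.84 = 12.86 m³/s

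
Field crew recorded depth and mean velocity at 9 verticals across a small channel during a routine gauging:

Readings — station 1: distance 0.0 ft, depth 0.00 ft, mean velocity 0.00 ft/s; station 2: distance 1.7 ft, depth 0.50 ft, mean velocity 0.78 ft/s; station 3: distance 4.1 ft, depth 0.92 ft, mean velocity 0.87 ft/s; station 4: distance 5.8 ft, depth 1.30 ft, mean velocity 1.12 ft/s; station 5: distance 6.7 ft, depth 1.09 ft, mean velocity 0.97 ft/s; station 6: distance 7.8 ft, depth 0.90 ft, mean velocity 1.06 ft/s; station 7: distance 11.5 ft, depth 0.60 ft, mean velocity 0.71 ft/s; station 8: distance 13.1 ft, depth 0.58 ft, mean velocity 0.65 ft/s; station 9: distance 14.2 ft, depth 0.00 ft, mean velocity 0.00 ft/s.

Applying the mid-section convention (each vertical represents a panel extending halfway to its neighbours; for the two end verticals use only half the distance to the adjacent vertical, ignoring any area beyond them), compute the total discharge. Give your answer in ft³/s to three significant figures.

9.32 ft³/s

w_2 = (4.1 − 0.0)/2 = 2.05 ft; q_2 = 0.78 × 0.50 × 2.05 = 0.7995 ft³/s
w_3 = (5.8 − 1.7)/2 = 2.05 ft; q_3 = 0.87 × 0.92 × 2.05 = 1.641 ft³/s
w_4 = (6.7 − 4.1)/2 = 1.3 ft; q_4 = 1.12 × 1.30 × 1.3 = 1.893 ft³/s
w_5 = (7.8 − 5.8)/2 = 1 ft; q_5 = 0.97 × 1.09 × 1 = 1.057 ft³/s
w_6 = (11.5 − 6.7)/2 = 2.4 ft; q_6 = 1.06 × 0.90 × 2.4 = 2.290 ft³/s
w_7 = (13.1 − 7.8)/2 = 2.65 ft; q_7 = 0.71 × 0.60 × 2.65 = 1.129 ft³/s
w_8 = (14.2 − 11.5)/2 = 1.35 ft; q_8 = 0.65 × 0.58 × 1.35 = 0.5090 ft³/s
Stations 1, 9 contribute zero (depth or velocity is 0).
Q = Σ qᵢ = 9.318 ft³/s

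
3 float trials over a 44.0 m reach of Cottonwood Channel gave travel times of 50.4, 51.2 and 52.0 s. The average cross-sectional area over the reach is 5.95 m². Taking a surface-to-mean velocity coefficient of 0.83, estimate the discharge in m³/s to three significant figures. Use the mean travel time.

4.24 m³/s

t̄ = (50.4 + 51.2 + 52.0) / 3 = 51.2 s
v_surface = L / t̄ = 44.0 / 51.2 = 0.8594 m/s
v_mean = 0.83 × 0.8594 = 0.7133 m/s
Q = A × v_mean = 5.95 × 0.7133 = 4.244 m³/s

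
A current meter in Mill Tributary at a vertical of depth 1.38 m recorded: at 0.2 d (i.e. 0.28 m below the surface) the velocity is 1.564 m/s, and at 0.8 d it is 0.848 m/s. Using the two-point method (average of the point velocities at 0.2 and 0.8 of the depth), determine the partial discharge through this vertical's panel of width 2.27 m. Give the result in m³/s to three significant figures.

v̄ = (1.564 + 0.848) / 2 = 1.206 m/s
q = v̄ × d × w = 1.206 × 1.38 × 2.27 = 3.778 m³/s

3.78 m³/s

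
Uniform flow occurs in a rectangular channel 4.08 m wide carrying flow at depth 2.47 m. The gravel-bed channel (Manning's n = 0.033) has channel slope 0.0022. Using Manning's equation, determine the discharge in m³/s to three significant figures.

A = b·y = 4.08 × 2.47 = 10.08 m²
P = b + 2y = 4.08 + 2×2.47 = 9.020 m
R = A/P = 10.08/9.020 = 1.117 m
Q = (1/n)·A·R^(2/3)·S^(1/2) = (1/0.033) × 10.08 × 1.117^(2/3) × 0.0022^(1/2) = 15.42 m³/s

15.4 m³/s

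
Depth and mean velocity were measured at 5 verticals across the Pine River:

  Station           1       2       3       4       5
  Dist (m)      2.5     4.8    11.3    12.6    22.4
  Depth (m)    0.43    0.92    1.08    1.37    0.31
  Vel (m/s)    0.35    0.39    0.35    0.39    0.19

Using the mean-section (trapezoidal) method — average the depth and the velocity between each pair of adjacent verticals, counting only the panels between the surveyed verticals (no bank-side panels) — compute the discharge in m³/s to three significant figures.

Panel 1-2: Δb = 2.3 m, d̄ = (0.43+0.92)/2 = 0.675, v̄ = (0.35+0.39)/2 = 0.37 → q = 2.3×0.675×0.37 = 0.5744 m³/s
Panel 2-3: Δb = 6.5 m, d̄ = (0.92+1.08)/2 = 1, v̄ = (0.39+0.35)/2 = 0.37 → q = 6.5×1×0.37 = 2.405 m³/s
Panel 3-4: Δb = 1.3 m, d̄ = (1.08+1.37)/2 = 1.225, v̄ = (0.35+0.39)/2 = 0.37 → q = 1.3×1.225×0.37 = 0.5892 m³/s
Panel 4-5: Δb = 9.8 m, d̄ = (1.37+0.31)/2 = 0.84, v̄ = (0.39+0.19)/2 = 0.29 → q = 9.8×0.84×0.29 = 2.387 m³/s
Q = Σ q = 5.956 m³/s

5.96 m³/s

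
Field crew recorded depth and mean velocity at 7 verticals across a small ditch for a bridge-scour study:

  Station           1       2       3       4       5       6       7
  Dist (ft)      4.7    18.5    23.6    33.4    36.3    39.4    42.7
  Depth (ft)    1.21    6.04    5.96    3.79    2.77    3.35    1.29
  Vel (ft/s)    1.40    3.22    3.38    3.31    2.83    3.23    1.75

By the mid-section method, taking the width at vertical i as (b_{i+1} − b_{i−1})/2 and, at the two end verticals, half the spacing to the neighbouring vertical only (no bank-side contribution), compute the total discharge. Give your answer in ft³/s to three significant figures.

487 ft³/s

w_1 = (18.5 − 4.7)/2 = 6.9 ft; q_1 = 1.40 × 1.21 × 6.9 = 11.69 ft³/s
w_2 = (23.6 − 4.7)/2 = 9.45 ft; q_2 = 3.22 × 6.04 × 9.45 = 183.8 ft³/s
w_3 = (33.4 − 18.5)/2 = 7.45 ft; q_3 = 3.38 × 5.96 × 7.45 = 150.1 ft³/s
w_4 = (36.3 − 23.6)/2 = 6.35 ft; q_4 = 3.31 × 3.79 × 6.35 = 79.66 ft³/s
w_5 = (39.4 − 33.4)/2 = 3 ft; q_5 = 2.83 × 2.77 × 3 = 23.52 ft³/s
w_6 = (42.7 − 36.3)/2 = 3.2 ft; q_6 = 3.23 × 3.35 × 3.2 = 34.63 ft³/s
w_7 = (42.7 − 39.4)/2 = 1.65 ft; q_7 = 1.75 × 1.29 × 1.65 = 3.725 ft³/s
Q = Σ qᵢ = 487.1 ft³/s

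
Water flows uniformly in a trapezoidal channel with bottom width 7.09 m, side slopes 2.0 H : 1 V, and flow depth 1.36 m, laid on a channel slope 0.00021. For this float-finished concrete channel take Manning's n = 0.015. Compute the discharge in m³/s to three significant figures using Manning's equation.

13.0 m³/s

A = (b + z·y)·y = (7.09 + 2.0×1.36)×1.36 = 13.34 m²
P = b + 2y√(1+z²) = 7.09 + 2×1.36×√(1+2.0²) = 13.17 m
R = A/P = 13.34/13.17 = 1.013 m
Q = (1/n)·A·R^(2/3)·S^(1/2) = (1/0.015) × 13.34 × 1.013^(2/3) × 0.00021^(1/2) = 13.00 m³/s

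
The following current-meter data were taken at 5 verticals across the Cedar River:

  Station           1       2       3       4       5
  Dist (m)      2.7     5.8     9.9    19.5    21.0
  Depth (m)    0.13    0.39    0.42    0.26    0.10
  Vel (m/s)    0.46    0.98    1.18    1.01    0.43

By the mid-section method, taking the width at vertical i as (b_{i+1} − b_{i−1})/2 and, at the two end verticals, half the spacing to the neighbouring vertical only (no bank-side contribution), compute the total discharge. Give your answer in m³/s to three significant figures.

w_1 = (5.8 − 2.7)/2 = 1.55 m; q_1 = 0.46 × 0.13 × 1.55 = 0.09269 m³/s
w_2 = (9.9 − 2.7)/2 = 3.6 m; q_2 = 0.98 × 0.39 × 3.6 = 1.376 m³/s
w_3 = (19.5 − 5.8)/2 = 6.85 m; q_3 = 1.18 × 0.42 × 6.85 = 3.395 m³/s
w_4 = (21.0 − 9.9)/2 = 5.55 m; q_4 = 1.01 × 0.26 × 5.55 = 1.457 m³/s
w_5 = (21.0 − 19.5)/2 = 0.75 m; q_5 = 0.43 × 0.10 × 0.75 = 0.03225 m³/s
Q = Σ qᵢ = 6.353 m³/s

6.35 m³/s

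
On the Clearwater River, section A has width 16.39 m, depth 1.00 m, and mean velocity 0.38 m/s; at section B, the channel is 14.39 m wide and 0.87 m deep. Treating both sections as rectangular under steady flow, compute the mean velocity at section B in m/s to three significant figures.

Q = A₁V₁ = (16.39×1.00) × 0.38 = 6.228 m³/s
A₂ = 14.39 × 0.87 = 12.52 m²
V₂ = Q/A₂ = 6.228/12.52 = 0.4975 m/s

0.497 m/s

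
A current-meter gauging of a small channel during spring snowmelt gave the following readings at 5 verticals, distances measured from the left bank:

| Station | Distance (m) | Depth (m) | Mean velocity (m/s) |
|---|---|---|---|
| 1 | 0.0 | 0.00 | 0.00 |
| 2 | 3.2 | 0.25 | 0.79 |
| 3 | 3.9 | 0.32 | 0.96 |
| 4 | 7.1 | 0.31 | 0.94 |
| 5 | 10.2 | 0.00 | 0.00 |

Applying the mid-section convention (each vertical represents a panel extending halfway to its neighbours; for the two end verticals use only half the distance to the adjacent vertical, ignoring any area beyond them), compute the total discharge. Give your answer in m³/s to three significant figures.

w_2 = (3.9 − 0.0)/2 = 1.95 m; q_2 = 0.79 × 0.25 × 1.95 = 0.3851 m³/s
w_3 = (7.1 − 3.2)/2 = 1.95 m; q_3 = 0.96 × 0.32 × 1.95 = 0.5990 m³/s
w_4 = (10.2 − 3.9)/2 = 3.15 m; q_4 = 0.94 × 0.31 × 3.15 = 0.9179 m³/s
Stations 1, 5 contribute zero (depth or velocity is 0).
Q = Σ qᵢ = 1.902 m³/s

1.90 m³/s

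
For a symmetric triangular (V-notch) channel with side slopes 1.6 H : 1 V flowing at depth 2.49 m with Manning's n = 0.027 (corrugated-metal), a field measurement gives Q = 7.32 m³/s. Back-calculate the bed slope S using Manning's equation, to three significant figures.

A = z·y² = 1.6×2.49² = 9.920 m²
P = 2y√(1+z²) = 2×2.49×√(1+1.6²) = 9.396 m
R = A/P = 9.920/9.396 = 1.056 m
S = (Q·n / (1·A·R^(2/3)))² = (7.32×0.027 / (1×9.920×1.037))² = 0.0003692

0.000369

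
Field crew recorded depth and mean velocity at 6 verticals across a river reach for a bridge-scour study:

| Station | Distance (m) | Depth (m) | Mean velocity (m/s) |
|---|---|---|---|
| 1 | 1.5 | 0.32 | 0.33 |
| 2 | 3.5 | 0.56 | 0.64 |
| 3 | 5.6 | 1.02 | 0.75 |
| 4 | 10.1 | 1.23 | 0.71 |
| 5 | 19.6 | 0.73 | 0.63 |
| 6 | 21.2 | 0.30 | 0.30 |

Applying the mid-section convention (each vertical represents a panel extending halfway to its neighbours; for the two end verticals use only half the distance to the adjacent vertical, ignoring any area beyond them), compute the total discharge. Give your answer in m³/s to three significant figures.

w_1 = (3.5 − 1.5)/2 = 1 m; q_1 = 0.33 × 0.32 × 1 = 0.1056 m³/s
w_2 = (5.6 − 1.5)/2 = 2.05 m; q_2 = 0.64 × 0.56 × 2.05 = 0.7347 m³/s
w_3 = (10.1 − 3.5)/2 = 3.3 m; q_3 = 0.75 × 1.02 × 3.3 = 2.525 m³/s
w_4 = (19.6 − 5.6)/2 = 7 m; q_4 = 0.71 × 1.23 × 7 = 6.113 m³/s
w_5 = (21.2 − 10.1)/2 = 5.55 m; q_5 = 0.63 × 0.73 × 5.55 = 2.552 m³/s
w_6 = (21.2 − 19.6)/2 = 0.8 m; q_6 = 0.30 × 0.30 × 0.8 = 0.07200 m³/s
Q = Σ qᵢ = 12.10 m³/s

12.1 m³/s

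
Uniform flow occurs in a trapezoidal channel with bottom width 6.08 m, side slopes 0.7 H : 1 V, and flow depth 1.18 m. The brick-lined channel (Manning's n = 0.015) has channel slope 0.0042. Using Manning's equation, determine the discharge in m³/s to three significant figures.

A = (b + z·y)·y = (6.08 + 0.7×1.18)×1.18 = 8.149 m²
P = b + 2y√(1+z²) = 6.08 + 2×1.18×√(1+0.7²) = 8.961 m
R = A/P = 8.149/8.961 = 0.9094 m
Q = (1/n)·A·R^(2/3)·S^(1/2) = (1/0.015) × 8.149 × 0.9094^(2/3) × 0.0042^(1/2) = 33.05 m³/s

33.0 m³/s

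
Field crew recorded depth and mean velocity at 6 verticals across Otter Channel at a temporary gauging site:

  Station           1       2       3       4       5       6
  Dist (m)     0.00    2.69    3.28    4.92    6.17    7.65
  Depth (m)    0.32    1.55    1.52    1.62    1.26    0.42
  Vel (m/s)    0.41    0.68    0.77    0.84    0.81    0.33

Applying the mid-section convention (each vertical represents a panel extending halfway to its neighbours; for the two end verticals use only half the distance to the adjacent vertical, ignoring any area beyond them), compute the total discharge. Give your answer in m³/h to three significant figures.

w_1 = (2.69 − 0.00)/2 = 1.345 m; q_1 = 0.41 × 0.32 × 1.345 = 0.1765 m³/s
w_2 = (3.28 − 0.00)/2 = 1.64 m; q_2 = 0.68 × 1.55 × 1.64 = 1.729 m³/s
w_3 = (4.92 − 2.69)/2 = 1.115 m; q_3 = 0.77 × 1.52 × 1.115 = 1.305 m³/s
w_4 = (6.17 − 3.28)/2 = 1.445 m; q_4 = 0.84 × 1.62 × 1.445 = 1.966 m³/s
w_5 = (7.65 − 4.92)/2 = 1.365 m; q_5 = 0.81 × 1.26 × 1.365 = 1.393 m³/s
w_6 = (7.65 − 6.17)/2 = 0.74 m; q_6 = 0.33 × 0.42 × 0.74 = 0.1026 m³/s
Q = Σ qᵢ = 6.672 m³/s
= 6.672 × 3600 = 24020 m³/h

24000 m³/h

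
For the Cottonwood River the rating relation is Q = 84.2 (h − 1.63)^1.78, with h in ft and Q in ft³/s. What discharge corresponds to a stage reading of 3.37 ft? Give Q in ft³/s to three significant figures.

226 ft³/s

Q = 84.2 × (3.37 − 1.63)^1.78 = 84.2 × 1.74^1.78 = 225.7 ft³/s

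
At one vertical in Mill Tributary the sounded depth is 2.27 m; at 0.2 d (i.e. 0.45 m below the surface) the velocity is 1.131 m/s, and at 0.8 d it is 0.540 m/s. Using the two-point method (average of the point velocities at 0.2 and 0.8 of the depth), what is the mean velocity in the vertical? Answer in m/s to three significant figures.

v̄ = (1.131 + 0.540) / 2 = 0.8355 m/s

0.836 m/s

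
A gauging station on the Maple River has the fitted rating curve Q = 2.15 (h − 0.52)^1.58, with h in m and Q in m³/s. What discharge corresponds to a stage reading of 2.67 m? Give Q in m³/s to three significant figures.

Q = 2.15 × (2.67 − 0.52)^1.58 = 2.15 × 2.15^1.58 = 7.206 m³/s

7.21 m³/s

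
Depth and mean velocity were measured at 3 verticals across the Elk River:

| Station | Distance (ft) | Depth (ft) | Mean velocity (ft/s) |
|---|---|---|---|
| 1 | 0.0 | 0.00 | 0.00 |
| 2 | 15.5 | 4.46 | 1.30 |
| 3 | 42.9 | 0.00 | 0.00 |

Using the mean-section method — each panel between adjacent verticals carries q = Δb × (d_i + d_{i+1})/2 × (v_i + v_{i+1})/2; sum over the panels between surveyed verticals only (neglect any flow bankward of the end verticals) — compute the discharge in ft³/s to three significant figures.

62.2 ft³/s

Panel 1-2: Δb = 15.5 ft, d̄ = (0.00+4.46)/2 = 2.23, v̄ = (0.00+1.30)/2 = 0.65 → q = 15.5×2.23×0.65 = 22.47 ft³/s
Panel 2-3: Δb = 27.4 ft, d̄ = (4.46+0.00)/2 = 2.23, v̄ = (1.30+0.00)/2 = 0.65 → q = 27.4×2.23×0.65 = 39.72 ft³/s
Q = Σ q = 62.18 ft³/s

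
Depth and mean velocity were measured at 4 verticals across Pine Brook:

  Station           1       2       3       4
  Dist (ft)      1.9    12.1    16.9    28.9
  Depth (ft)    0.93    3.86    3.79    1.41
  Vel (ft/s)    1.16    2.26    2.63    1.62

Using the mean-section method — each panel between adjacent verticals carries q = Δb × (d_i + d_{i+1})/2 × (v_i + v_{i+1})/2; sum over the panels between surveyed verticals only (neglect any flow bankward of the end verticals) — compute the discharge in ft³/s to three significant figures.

153 ft³/s

Panel 1-2: Δb = 10.2 ft, d̄ = (0.93+3.86)/2 = 2.395, v̄ = (1.16+2.26)/2 = 1.71 → q = 10.2×2.395×1.71 = 41.77 ft³/s
Panel 2-3: Δb = 4.8 ft, d̄ = (3.86+3.79)/2 = 3.825, v̄ = (2.26+2.63)/2 = 2.445 → q = 4.8×3.825×2.445 = 44.89 ft³/s
Panel 3-4: Δb = 12 ft, d̄ = (3.79+1.41)/2 = 2.6, v̄ = (2.63+1.62)/2 = 2.125 → q = 12×2.6×2.125 = 66.30 ft³/s
Q = Σ q = 153.0 ft³/s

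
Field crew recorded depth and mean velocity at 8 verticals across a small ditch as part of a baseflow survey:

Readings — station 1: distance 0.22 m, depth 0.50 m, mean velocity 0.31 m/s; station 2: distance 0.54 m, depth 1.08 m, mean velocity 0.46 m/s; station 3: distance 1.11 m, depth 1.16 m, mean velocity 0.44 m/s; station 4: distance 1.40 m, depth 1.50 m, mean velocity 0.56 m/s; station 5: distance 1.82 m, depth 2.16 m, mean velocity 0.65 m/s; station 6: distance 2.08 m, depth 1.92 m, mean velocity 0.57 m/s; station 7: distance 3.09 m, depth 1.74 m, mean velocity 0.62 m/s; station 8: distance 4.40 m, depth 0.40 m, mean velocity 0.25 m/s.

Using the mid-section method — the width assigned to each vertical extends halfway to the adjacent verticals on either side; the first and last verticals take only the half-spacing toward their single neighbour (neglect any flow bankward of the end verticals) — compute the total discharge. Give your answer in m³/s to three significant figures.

w_1 = (0.54 − 0.22)/2 = 0.16 m; q_1 = 0.31 × 0.50 × 0.16 = 0.02480 m³/s
w_2 = (1.11 − 0.22)/2 = 0.445 m; q_2 = 0.46 × 1.08 × 0.445 = 0.2211 m³/s
w_3 = (1.40 − 0.54)/2 = 0.43 m; q_3 = 0.44 × 1.16 × 0.43 = 0.2195 m³/s
w_4 = (1.82 − 1.11)/2 = 0.355 m; q_4 = 0.56 × 1.50 × 0.355 = 0.2982 m³/s
w_5 = (2.08 − 1.40)/2 = 0.34 m; q_5 = 0.65 × 2.16 × 0.34 = 0.4774 m³/s
w_6 = (3.09 − 1.82)/2 = 0.635 m; q_6 = 0.57 × 1.92 × 0.635 = 0.6949 m³/s
w_7 = (4.40 − 2.08)/2 = 1.16 m; q_7 = 0.62 × 1.74 × 1.16 = 1.251 m³/s
w_8 = (4.40 − 3.09)/2 = 0.655 m; q_8 = 0.25 × 0.40 × 0.655 = 0.06550 m³/s
Q = Σ qᵢ = 3.253 m³/s

3.25 m³/s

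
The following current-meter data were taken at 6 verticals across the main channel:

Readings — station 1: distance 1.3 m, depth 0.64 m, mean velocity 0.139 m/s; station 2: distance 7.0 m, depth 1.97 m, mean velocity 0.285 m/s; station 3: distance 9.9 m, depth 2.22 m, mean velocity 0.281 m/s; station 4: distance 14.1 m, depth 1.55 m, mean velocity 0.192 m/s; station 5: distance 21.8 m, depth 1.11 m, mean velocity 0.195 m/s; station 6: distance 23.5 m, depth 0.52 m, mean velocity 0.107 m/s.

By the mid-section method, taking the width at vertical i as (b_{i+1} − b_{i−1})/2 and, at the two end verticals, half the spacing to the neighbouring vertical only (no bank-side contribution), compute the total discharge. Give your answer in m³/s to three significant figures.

w_1 = (7.0 − 1.3)/2 = 2.85 m; q_1 = 0.139 × 0.64 × 2.85 = 0.2535 m³/s
w_2 = (9.9 − 1.3)/2 = 4.3 m; q_2 = 0.285 × 1.97 × 4.3 = 2.414 m³/s
w_3 = (14.1 − 7.0)/2 = 3.55 m; q_3 = 0.281 × 2.22 × 3.55 = 2.215 m³/s
w_4 = (21.8 − 9.9)/2 = 5.95 m; q_4 = 0.192 × 1.55 × 5.95 = 1.771 m³/s
w_5 = (23.5 − 14.1)/2 = 4.7 m; q_5 = 0.195 × 1.11 × 4.7 = 1.017 m³/s
w_6 = (23.5 − 21.8)/2 = 0.85 m; q_6 = 0.107 × 0.52 × 0.85 = 0.04729 m³/s
Q = Σ qᵢ = 7.718 m³/s

7.72 m³/s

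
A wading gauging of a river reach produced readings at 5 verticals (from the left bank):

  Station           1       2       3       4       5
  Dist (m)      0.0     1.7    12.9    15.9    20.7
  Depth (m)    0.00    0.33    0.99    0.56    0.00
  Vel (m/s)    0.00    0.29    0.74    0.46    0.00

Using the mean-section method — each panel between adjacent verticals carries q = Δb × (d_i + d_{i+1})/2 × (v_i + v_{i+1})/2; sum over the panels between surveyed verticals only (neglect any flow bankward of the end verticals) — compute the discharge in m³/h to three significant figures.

Panel 1-2: Δb = 1.7 m, d̄ = (0.00+0.33)/2 = 0.165, v̄ = (0.00+0.29)/2 = 0.145 → q = 1.7×0.165×0.145 = 0.04067 m³/s
Panel 2-3: Δb = 11.2 m, d̄ = (0.33+0.99)/2 = 0.66, v̄ = (0.29+0.74)/2 = 0.515 → q = 11.2×0.66×0.515 = 3.807 m³/s
Panel 3-4: Δb = 3 m, d̄ = (0.99+0.56)/2 = 0.775, v̄ = (0.74+0.46)/2 = 0.6 → q = 3×0.775×0.6 = 1.395 m³/s
Panel 4-5: Δb = 4.8 m, d̄ = (0.56+0.00)/2 = 0.28, v̄ = (0.46+0.00)/2 = 0.23 → q = 4.8×0.28×0.23 = 0.3091 m³/s
Q = Σ q = 5.552 m³/s
= 5.552 × 3600 = 19990 m³/h

20000 m³/h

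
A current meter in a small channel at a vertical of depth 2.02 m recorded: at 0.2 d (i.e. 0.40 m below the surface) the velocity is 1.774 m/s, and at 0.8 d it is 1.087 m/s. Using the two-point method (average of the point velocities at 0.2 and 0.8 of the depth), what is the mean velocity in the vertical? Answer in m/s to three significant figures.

1.43 m/s

v̄ = (1.774 + 1.087) / 2 = 1.431 m/s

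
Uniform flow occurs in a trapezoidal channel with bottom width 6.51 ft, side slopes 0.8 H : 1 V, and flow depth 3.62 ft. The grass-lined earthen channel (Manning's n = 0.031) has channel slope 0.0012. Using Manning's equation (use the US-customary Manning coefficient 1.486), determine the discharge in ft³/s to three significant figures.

A = (b + z·y)·y = (6.51 + 0.8×3.62)×3.62 = 34.05 ft²
P = b + 2y√(1+z²) = 6.51 + 2×3.62×√(1+0.8²) = 15.78 ft
R = A/P = 34.05/15.78 = 2.158 ft
Q = (1.486/n)·A·R^(2/3)·S^(1/2) = (1.486/0.031) × 34.05 × 2.158^(2/3) × 0.0012^(1/2) = 94.41 ft³/s

94.4 ft³/s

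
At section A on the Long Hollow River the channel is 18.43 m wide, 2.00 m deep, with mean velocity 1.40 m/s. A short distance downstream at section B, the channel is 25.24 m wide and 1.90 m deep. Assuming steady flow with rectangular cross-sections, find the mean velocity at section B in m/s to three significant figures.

1.08 m/s

Q = A₁V₁ = (18.43×2.00) × 1.40 = 51.60 m³/s
A₂ = 25.24 × 1.90 = 47.96 m²
V₂ = Q/A₂ = 51.60/47.96 = 1.076 m/s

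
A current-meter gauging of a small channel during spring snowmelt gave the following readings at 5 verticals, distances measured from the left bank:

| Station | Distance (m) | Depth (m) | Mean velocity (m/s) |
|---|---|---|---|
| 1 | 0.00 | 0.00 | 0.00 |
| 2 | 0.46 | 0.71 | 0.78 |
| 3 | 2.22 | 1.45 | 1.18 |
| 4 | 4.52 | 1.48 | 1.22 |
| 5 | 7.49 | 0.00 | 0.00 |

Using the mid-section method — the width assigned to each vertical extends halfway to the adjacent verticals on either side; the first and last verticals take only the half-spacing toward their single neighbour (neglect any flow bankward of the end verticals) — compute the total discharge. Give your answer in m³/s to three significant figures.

w_2 = (2.22 − 0.00)/2 = 1.11 m; q_2 = 0.78 × 0.71 × 1.11 = 0.6147 m³/s
w_3 = (4.52 − 0.46)/2 = 2.03 m; q_3 = 1.18 × 1.45 × 2.03 = 3.473 m³/s
w_4 = (7.49 − 2.22)/2 = 2.635 m; q_4 = 1.22 × 1.48 × 2.635 = 4.758 m³/s
Stations 1, 5 contribute zero (depth or velocity is 0).
Q = Σ qᵢ = 8.846 m³/s

8.85 m³/s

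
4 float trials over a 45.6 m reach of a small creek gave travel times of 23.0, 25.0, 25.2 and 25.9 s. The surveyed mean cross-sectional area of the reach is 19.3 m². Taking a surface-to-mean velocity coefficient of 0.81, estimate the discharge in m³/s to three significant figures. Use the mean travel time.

28.8 m³/s

t̄ = (23.0 + 25.0 + 25.2 + 25.9) / 4 = 24.775 s
v_surface = L / t̄ = 45.6 / 24.775 = 1.841 m/s
v_mean = 0.81 × 1.841 = 1.491 m/s
Q = A × v_mean = 19.3 × 1.491 = 28.77 m³/s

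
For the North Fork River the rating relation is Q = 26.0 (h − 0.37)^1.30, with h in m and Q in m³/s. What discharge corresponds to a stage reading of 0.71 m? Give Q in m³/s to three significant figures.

Q = 26.0 × (0.71 − 0.37)^1.30 = 26.0 × 0.34^1.30 = 6.396 m³/s

6.40 m³/s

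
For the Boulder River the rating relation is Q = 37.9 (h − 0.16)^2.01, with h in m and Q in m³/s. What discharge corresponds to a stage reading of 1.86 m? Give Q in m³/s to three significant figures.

Q = 37.9 × (1.86 − 0.16)^2.01 = 37.9 × 1.7^2.01 = 110.1 m³/s

110 m³/s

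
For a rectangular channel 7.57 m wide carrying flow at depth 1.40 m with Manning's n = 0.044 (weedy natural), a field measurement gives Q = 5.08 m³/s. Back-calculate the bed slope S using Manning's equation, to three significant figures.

A = b·y = 7.57 × 1.40 = 10.60 m²
P = b + 2y = 7.57 + 2×1.40 = 10.37 m
R = A/P = 10.60/10.37 = 1.022 m
S = (Q·n / (1·A·R^(2/3)))² = (5.08×0.044 / (1×10.60×1.015))² = 0.0004321

0.000432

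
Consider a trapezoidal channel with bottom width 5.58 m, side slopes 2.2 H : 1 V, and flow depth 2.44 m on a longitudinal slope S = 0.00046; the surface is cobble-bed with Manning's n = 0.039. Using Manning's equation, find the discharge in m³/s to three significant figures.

A = (b + z·y)·y = (5.58 + 2.2×2.44)×2.44 = 26.71 m²
P = b + 2y√(1+z²) = 5.58 + 2×2.44×√(1+2.2²) = 17.37 m
R = A/P = 26.71/17.37 = 1.538 m
Q = (1/n)·A·R^(2/3)·S^(1/2) = (1/0.039) × 26.71 × 1.538^(2/3) × 0.00046^(1/2) = 19.57 m³/s

19.6 m³/s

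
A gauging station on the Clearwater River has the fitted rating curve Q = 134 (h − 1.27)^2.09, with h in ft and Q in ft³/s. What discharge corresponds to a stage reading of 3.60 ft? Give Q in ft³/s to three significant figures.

Q = 134 × (3.60 − 1.27)^2.09 = 134 × 2.33^2.09 = 785.0 ft³/s

785 ft³/s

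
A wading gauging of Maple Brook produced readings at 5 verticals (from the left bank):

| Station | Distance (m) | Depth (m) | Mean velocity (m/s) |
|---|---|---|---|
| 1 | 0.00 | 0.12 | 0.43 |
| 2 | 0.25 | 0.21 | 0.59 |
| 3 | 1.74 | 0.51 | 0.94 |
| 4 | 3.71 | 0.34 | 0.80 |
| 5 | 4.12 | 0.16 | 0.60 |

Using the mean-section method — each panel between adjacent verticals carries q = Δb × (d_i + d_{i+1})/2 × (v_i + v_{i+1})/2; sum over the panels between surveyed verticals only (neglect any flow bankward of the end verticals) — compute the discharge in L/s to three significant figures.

Panel 1-2: Δb = 0.25 m, d̄ = (0.12+0.21)/2 = 0.165, v̄ = (0.43+0.59)/2 = 0.51 → q = 0.25×0.165×0.51 = 0.02104 m³/s
Panel 2-3: Δb = 1.49 m, d̄ = (0.21+0.51)/2 = 0.36, v̄ = (0.59+0.94)/2 = 0.765 → q = 1.49×0.36×0.765 = 0.4103 m³/s
Panel 3-4: Δb = 1.97 m, d̄ = (0.51+0.34)/2 = 0.425, v̄ = (0.94+0.80)/2 = 0.87 → q = 1.97×0.425×0.87 = 0.7284 m³/s
Panel 4-5: Δb = 0.41 m, d̄ = (0.34+0.16)/2 = 0.25, v̄ = (0.80+0.60)/2 = 0.7 → q = 0.41×0.25×0.7 = 0.07175 m³/s
Q = Σ q = 1.232 m³/s
= 1.232 × 1000 = 1232 L/s

1230 L/s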